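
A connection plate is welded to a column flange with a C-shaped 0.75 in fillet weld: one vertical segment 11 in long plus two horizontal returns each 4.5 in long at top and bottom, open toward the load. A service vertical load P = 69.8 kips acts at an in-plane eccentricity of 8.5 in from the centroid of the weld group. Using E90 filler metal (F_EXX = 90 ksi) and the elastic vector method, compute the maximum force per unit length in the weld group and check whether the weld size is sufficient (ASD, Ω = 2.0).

Total weld length L_w = 20 in. Treat welds as unit-width lines.
Centroid: x̄ = 2×4.5×2.25 / 20 = 1.012 in from the vertical weld.
Polar moment about centroid: J = I_x + I_y = [11³/12 + 2×4.5×5.5²] + [11×1.012² + 2(4.5³/12 + 4.5×1.238²)] = 423.4 in³.
Direct shear f_v = P/L_w = 69.8 / 20 = 3.49 kip/in (vertical).
Torsion M = P·e = 69.8 × 8.5 = 593.3 kip·in.
Critical point at (x, y) = (3.487, 5.5) from centroid. f_tx = M·y/J = 7.707 kip/in; f_ty = M·x/J = 4.887 kip/in.
Resultant f_max = √[f_tx² + (f_v + f_ty)²] = √[7.707² + (3.49 + 4.887)²] = 11.38 kip/in.
Capacity per unit length: r_n/Ω = (1/2.0) × 0.6 × 90 × (0.707 × 0.75) = 14.32 kip/in.
11.38 ≤ 14.32 → adequate.

f_max ≈ 11.4 kip/in; adequate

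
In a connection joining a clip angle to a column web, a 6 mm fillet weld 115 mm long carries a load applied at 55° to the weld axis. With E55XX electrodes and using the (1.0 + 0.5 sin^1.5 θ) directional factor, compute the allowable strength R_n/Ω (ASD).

R_n/Ω ≈ 110 kN

E55XX → F_EXX = 550 MPa.
t_e = 0.707 × 6 = 4.242 mm; A_we = 4.242 × 115 = 487.8 mm².
Directional factor: 1.0 + 0.5 sin^1.5(55°) = 1.371.
F_nw = 0.6 × 550 × 1.371 = 452.3 MPa.
R_n/Ω = (452.3 × 487.8) / 2.0 × 10⁻³ = 110.3 kN.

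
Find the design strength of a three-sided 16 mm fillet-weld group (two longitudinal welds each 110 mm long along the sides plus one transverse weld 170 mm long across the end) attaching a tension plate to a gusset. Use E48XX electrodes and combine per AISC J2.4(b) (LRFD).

φR_n ≈ 1080 kN

E48XX → F_EXX = 480 MPa.
t_e = 0.707 × 16 = 11.31 mm.
R_nwl = 0.6 × 480 × 11.31 × 220 × 10⁻³ = 716.7 kN (longitudinal, 2 welds).
R_nwt = 0.6 × 480 × 11.31 × 170 × 10⁻³ = 553.8 kN (transverse, base value).
(i) R_nwl + R_nwt = 1271 kN; (ii) 0.85 R_nwl + 1.5 R_nwt = 1440 kN.
R_n = max = 1440 kN [governs: (ii)]; φR_n = 1080 kN.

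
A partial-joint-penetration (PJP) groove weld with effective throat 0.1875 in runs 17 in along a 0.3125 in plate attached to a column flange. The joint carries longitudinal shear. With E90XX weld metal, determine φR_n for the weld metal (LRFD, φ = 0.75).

E90XX → F_EXX = 90 ksi.
Effective throat (given) t_e = 0.1875 in.
A_we = 0.1875 × 17 = 3.188 in².
F_nw = 0.6 F_EXX = 54 ksi.
φR_n = 0.75 × 54 × 3.188 = 129.1 kip.

φR_n ≈ 129 kip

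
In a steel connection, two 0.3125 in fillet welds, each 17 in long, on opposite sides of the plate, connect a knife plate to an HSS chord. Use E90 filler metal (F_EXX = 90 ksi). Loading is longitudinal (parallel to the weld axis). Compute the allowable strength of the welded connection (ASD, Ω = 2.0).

Effective throat t_e = 0.707 × 0.3125 = 0.2209 in.
Total length L = 34 in; A_we = 0.2209 × 34 = 7.512 in².
F_nw = 0.6 F_EXX = 0.6 × 90 = 54 ksi.
R_n = 54 × 7.512 = 405.6 kips; R_n/Ω = 405.6/2.0 = 202.8 kips.

R_n/Ω ≈ 203 kips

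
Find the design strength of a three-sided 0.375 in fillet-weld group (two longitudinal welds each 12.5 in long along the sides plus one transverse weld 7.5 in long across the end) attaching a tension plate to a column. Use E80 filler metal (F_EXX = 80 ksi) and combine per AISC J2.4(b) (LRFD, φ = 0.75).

t_e = 0.707 × 0.375 = 0.2651 in.
R_nwl = 0.6 × 80 × 0.2651 × 25 = 318.1 kip (longitudinal, 2 welds).
R_nwt = 0.6 × 80 × 0.2651 × 7.5 = 95.44 kip (transverse, base value).
(i) R_nwl + R_nwt = 413.6 kip; (ii) 0.85 R_nwl + 1.5 R_nwt = 413.6 kip.
R_n = max = 413.6 kip [governs: (i)]; φR_n = 310.2 kip.

φR_n ≈ 310 kip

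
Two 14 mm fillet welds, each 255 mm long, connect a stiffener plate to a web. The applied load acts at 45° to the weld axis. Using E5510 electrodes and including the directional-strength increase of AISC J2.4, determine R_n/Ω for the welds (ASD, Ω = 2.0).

E55XX → F_EXX = 550 MPa.
t_e = 0.707 × 14 = 9.898 mm; A_we = 9.898 × 510 = 5048 mm².
Directional factor: 1.0 + 0.5 sin^1.5(45°) = 1.297.
F_nw = 0.6 × 550 × 1.297 = 428.1 MPa.
R_n/Ω = (428.1 × 5048) / 2.0 × 10⁻³ = 1081 kN.

R_n/Ω ≈ 1080 kN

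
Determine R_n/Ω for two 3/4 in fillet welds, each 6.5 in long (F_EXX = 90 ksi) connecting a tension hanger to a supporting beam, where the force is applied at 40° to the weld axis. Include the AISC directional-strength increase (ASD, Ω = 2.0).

t_e = 0.707 × 0.75 = 0.5302 in; A_we = 0.5302 × 13 = 6.893 in².
Directional factor: 1.0 + 0.5 sin^1.5(40°) = 1.258.
F_nw = 0.6 × 90 × 1.258 = 67.91 ksi.
R_n/Ω = (67.91 × 6.893) / 2.0 = 234.1 kips.

R_n/Ω ≈ 234 kips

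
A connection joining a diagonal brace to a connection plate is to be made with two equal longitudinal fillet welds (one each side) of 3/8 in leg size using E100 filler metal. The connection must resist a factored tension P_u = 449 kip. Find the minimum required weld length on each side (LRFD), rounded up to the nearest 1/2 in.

L = 19 in on each side

E100XX → F_EXX = 100 ksi.
Throat t_e = 0.707 × 0.375 = 0.2651 in.
φr_n = 0.75 × 0.6 × 100 × 0.2651 = 11.93 kip/in.
L_req = P_u / φr_n = 449 / 11.93 = 37.63 in total.
Per side: 37.63 / 2 = 18.82 in.
Round up → use L = 19 in on each side.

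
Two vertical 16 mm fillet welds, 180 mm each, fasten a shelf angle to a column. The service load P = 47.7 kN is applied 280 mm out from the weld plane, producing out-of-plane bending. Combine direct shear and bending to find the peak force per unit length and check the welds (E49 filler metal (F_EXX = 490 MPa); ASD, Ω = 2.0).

L_w = 2 × 180 = 360 mm; section modulus (unit throat) S = 2 × L²/6 = 10800 mm².
Direct shear f_v = P/L_w = 47.7×10³/360 = 132.5 N/mm.
Moment M = P × e = 47.7×10³ × 280 = 13356000 N·mm; bending f_b = M/S = 1237 N/mm.
f_max = √(f_v² + f_b²) = √(132.5² + 1237²) = 1244 N/mm.
r_n/Ω = (1/2.0) × 0.6 × 490 × (0.707 × 16) = 1663 N/mm → adequate.

f_max ≈ 1240 N/mm; adequate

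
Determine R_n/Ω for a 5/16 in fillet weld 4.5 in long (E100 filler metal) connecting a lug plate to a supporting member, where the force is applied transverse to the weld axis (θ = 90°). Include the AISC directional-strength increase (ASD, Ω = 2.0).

R_n/Ω ≈ 44.7 kip

E100XX → F_EXX = 100 ksi.
t_e = 0.707 × 0.3125 = 0.2209 in; A_we = 0.2209 × 4.5 = 0.9942 in².
Directional factor: 1.0 + 0.5 sin^1.5(90°) = 1.5.
F_nw = 0.6 × 100 × 1.5 = 90 ksi.
R_n/Ω = (90 × 0.9942) / 2.0 = 44.74 kip.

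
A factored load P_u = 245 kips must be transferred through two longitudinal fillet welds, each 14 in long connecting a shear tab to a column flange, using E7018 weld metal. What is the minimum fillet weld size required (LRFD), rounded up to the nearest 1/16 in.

E70XX → F_EXX = 70 ksi.
Total weld length L = 28 in.
Required throat t_e = P_u / (φ × 0.6 F_EXX × L) = 245 / (0.75 × 0.6 × 70 × 28) = 0.2778 in.
Required leg w = t_e / 0.707 = 0.3929 in → use 7/16 in.

w = 7/16 in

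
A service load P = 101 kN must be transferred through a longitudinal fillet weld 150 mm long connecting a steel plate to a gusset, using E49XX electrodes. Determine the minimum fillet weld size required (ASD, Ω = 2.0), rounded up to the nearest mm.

w = 7 mm

E49XX → F_EXX = 490 MPa.
Total weld length L = 150 mm.
Required throat t_e = P × Ω / (0.6 F_EXX × L) = 101 × 2.0 / (0.6 × 490 × 150 × 10⁻³) = 4.58 mm.
Required leg w = t_e / 0.707 = 6.479 mm → use 7 mm.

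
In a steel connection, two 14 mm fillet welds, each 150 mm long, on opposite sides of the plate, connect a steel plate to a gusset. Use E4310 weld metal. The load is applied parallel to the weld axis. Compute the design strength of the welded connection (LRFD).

φR_n ≈ 575 kN

E43XX → F_EXX = 430 MPa.
Effective throat t_e = 0.707 × 14 = 9.898 mm.
Total length L = 300 mm; A_we = 9.898 × 300 = 2969 mm².
F_nw = 0.6 F_EXX = 0.6 × 430 = 258 MPa.
φR_n = 0.75 × 258 × 2969 × 10⁻³ = 574.6 kN.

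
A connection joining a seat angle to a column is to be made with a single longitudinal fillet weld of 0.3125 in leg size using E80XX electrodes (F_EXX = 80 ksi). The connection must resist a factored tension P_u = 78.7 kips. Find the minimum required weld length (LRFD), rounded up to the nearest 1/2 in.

Throat t_e = 0.707 × 0.3125 = 0.2209 in.
φr_n = 0.75 × 0.6 × 80 × 0.2209 = 7.954 kips/in.
L_req = P_u / φr_n = 78.7 / 7.954 = 9.895 in total.
Round up → use L = 10 in.

L = 10 in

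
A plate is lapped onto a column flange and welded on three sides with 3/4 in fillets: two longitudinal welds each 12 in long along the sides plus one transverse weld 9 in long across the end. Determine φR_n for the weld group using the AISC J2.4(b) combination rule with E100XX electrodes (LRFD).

φR_n ≈ 809 kip

E100XX → F_EXX = 100 ksi.
t_e = 0.707 × 0.75 = 0.5302 in.
R_nwl = 0.6 × 100 × 0.5302 × 24 = 763.6 kip (longitudinal, 2 welds).
R_nwt = 0.6 × 100 × 0.5302 × 9 = 286.3 kip (transverse, base value).
(i) R_nwl + R_nwt = 1050 kip; (ii) 0.85 R_nwl + 1.5 R_nwt = 1079 kip.
R_n = max = 1079 kip [governs: (ii)]; φR_n = 808.9 kip.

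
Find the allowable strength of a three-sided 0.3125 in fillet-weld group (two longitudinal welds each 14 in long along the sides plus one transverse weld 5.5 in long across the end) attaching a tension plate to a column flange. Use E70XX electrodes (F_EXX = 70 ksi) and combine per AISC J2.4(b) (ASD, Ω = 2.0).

t_e = 0.707 × 0.3125 = 0.2209 in.
R_nwl = 0.6 × 70 × 0.2209 × 28 = 259.8 kip (longitudinal, 2 welds).
R_nwt = 0.6 × 70 × 0.2209 × 5.5 = 51.04 kip (transverse, base value).
(i) R_nwl + R_nwt = 310.9 kip; (ii) 0.85 R_nwl + 1.5 R_nwt = 297.4 kip.
R_n = max = 310.9 kip [governs: (i)]; R_n/Ω = 155.4 kip.

R_n/Ω ≈ 155 kip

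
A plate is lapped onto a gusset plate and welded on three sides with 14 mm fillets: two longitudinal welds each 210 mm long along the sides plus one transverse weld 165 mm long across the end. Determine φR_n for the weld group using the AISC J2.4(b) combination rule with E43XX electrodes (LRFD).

E43XX → F_EXX = 430 MPa.
t_e = 0.707 × 14 = 9.898 mm.
R_nwl = 0.6 × 430 × 9.898 × 420 × 10⁻³ = 1073 kN (longitudinal, 2 welds).
R_nwt = 0.6 × 430 × 9.898 × 165 × 10⁻³ = 421.4 kN (transverse, base value).
(i) R_nwl + R_nwt = 1494 kN; (ii) 0.85 R_nwl + 1.5 R_nwt = 1544 kN.
R_n = max = 1544 kN [governs: (ii)]; φR_n = 1158 kN.

φR_n ≈ 1160 kN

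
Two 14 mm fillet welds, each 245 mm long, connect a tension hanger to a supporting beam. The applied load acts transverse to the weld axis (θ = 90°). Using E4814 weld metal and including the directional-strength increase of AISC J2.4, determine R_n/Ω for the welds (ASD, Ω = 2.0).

E48XX → F_EXX = 480 MPa.
t_e = 0.707 × 14 = 9.898 mm; A_we = 9.898 × 490 = 4850 mm².
Directional factor: 1.0 + 0.5 sin^1.5(90°) = 1.5.
F_nw = 0.6 × 480 × 1.5 = 432 MPa.
R_n/Ω = (432 × 4850) / 2.0 × 10⁻³ = 1048 kN.

R_n/Ω ≈ 1050 kN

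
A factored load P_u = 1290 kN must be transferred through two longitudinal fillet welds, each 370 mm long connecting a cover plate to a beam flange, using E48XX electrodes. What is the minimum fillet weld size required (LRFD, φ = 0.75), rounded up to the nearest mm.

E48XX → F_EXX = 480 MPa.
Total weld length L = 740 mm.
Required throat t_e = P_u / (φ × 0.6 F_EXX × L) = 1290 / (0.75 × 0.6 × 480 × 740 × 10⁻³) = 8.071 mm.
Required leg w = t_e / 0.707 = 11.42 mm → use 12 mm.

w = 12 mm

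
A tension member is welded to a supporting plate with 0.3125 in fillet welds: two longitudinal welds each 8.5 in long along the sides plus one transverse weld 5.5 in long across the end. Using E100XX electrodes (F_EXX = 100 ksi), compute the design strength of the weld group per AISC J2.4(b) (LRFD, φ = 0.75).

φR_n ≈ 226 kip

t_e = 0.707 × 0.3125 = 0.2209 in.
R_nwl = 0.6 × 100 × 0.2209 × 17 = 225.4 kip (longitudinal, 2 welds).
R_nwt = 0.6 × 100 × 0.2209 × 5.5 = 72.91 kip (transverse, base value).
(i) R_nwl + R_nwt = 298.3 kip; (ii) 0.85 R_nwl + 1.5 R_nwt = 300.9 kip.
R_n = max = 300.9 kip [governs: (ii)]; φR_n = 225.7 kip.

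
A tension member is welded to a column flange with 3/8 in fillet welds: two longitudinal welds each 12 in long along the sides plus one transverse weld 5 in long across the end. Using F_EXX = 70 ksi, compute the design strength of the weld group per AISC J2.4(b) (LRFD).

φR_n ≈ 242 kip

t_e = 0.707 × 0.375 = 0.2651 in.
R_nwl = 0.6 × 70 × 0.2651 × 24 = 267.2 kip (longitudinal, 2 welds).
R_nwt = 0.6 × 70 × 0.2651 × 5 = 55.68 kip (transverse, base value).
(i) R_nwl + R_nwt = 322.9 kip; (ii) 0.85 R_nwl + 1.5 R_nwt = 310.7 kip.
R_n = max = 322.9 kip [governs: (i)]; φR_n = 242.2 kip.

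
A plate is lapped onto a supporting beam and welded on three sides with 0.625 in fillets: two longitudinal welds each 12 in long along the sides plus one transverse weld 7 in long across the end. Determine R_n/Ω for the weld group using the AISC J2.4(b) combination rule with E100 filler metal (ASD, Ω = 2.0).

R_n/Ω ≈ 411 kips

E100XX → F_EXX = 100 ksi.
t_e = 0.707 × 0.625 = 0.4419 in.
R_nwl = 0.6 × 100 × 0.4419 × 24 = 636.3 kips (longitudinal, 2 welds).
R_nwt = 0.6 × 100 × 0.4419 × 7 = 185.6 kips (transverse, base value).
(i) R_nwl + R_nwt = 821.9 kips; (ii) 0.85 R_nwl + 1.5 R_nwt = 819.2 kips.
R_n = max = 821.9 kips [governs: (i)]; R_n/Ω = 410.9 kips.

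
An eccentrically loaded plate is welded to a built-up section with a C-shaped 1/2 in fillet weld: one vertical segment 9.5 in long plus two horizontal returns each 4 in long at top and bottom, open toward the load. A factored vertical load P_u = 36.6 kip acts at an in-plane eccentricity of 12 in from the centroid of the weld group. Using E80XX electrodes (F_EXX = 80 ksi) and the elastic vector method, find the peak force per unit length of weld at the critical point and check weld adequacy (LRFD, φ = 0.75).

Total weld length L_w = 17.5 in. Treat welds as unit-width lines.
Centroid: x̄ = 2×4×2 / 17.5 = 0.9143 in from the vertical weld.
Polar moment about centroid: J = I_x + I_y = [9.5³/12 + 2×4×4.75²] + [9.5×0.9143² + 2(4³/12 + 4×1.086²)] = 280 in³.
Direct shear f_v = P/L_w = 36.6 / 17.5 = 2.091 kip/in (vertical).
Torsion M = P·e = 36.6 × 12 = 439.2 kip·in.
Critical point at (x, y) = (3.086, 4.75) from centroid. f_tx = M·y/J = 7.451 kip/in; f_ty = M·x/J = 4.84 kip/in.
Resultant f_max = √[f_tx² + (f_v + f_ty)²] = √[7.451² + (2.091 + 4.84)²] = 10.18 kip/in.
Capacity per unit length: φr_n = 0.75 × 0.6 × 80 × (0.707 × 0.5) = 12.73 kip/in.
10.18 ≤ 12.73 → adequate.

f_max ≈ 10.2 kip/in; adequate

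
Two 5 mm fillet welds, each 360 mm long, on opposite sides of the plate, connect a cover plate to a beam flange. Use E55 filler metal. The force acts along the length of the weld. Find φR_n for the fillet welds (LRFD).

E55XX → F_EXX = 550 MPa.
Effective throat t_e = 0.707 × 5 = 3.535 mm.
Total length L = 720 mm; A_we = 3.535 × 720 = 2545 mm².
F_nw = 0.6 F_EXX = 0.6 × 550 = 330 MPa.
φR_n = 0.75 × 330 × 2545 × 10⁻³ = 629.9 kN.

φR_n ≈ 630 kN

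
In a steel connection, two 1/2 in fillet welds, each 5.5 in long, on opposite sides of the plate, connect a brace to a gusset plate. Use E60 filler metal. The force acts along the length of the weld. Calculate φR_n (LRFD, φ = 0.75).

φR_n ≈ 105 kip

E60XX → F_EXX = 60 ksi.
Effective throat t_e = 0.707 × 0.5 = 0.3535 in.
Total length L = 11 in; A_we = 0.3535 × 11 = 3.888 in².
F_nw = 0.6 F_EXX = 0.6 × 60 = 36 ksi.
φR_n = 0.75 × 36 × 3.888 = 105 kip.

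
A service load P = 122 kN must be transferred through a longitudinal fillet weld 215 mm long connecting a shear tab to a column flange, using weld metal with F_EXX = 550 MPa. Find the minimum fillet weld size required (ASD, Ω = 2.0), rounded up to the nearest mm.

w = 5 mm

Total weld length L = 215 mm.
Required throat t_e = P × Ω / (0.6 F_EXX × L) = 122 × 2.0 / (0.6 × 550 × 215 × 10⁻³) = 3.439 mm.
Required leg w = t_e / 0.707 = 4.864 mm → use 5 mm.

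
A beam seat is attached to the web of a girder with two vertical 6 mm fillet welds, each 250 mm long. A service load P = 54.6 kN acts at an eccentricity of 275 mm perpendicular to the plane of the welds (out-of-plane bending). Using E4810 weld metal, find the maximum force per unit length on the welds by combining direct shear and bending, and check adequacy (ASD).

E48XX → F_EXX = 480 MPa.
L_w = 2 × 250 = 500 mm; section modulus (unit throat) S = 2 × L²/6 = 20830 mm².
Direct shear f_v = P/L_w = 54.6×10³/500 = 109.2 N/mm.
Moment M = P × e = 54.6×10³ × 275 = 15015000 N·mm; bending f_b = M/S = 720.7 N/mm.
f_max = √(f_v² + f_b²) = √(109.2² + 720.7²) = 728.9 N/mm.
r_n/Ω = (1/2.0) × 0.6 × 480 × (0.707 × 6) = 610.8 N/mm → NOT adequate.

f_max ≈ 729 N/mm; NOT adequate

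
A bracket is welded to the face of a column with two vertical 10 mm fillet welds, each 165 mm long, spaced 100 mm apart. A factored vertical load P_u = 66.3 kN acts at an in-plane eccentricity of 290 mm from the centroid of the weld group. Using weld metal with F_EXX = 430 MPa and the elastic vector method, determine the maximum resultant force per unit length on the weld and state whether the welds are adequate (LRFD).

Total weld length L_w = 330 mm. Treat welds as unit-width lines.
Polar moment about centroid: J = 2[d³/12 + d(b/2)²] = 2[165³/12 + 165×50²] = 1574000 mm³.
Direct shear f_v = P/L_w = 66.3×10³ / 330 = 200.9 N/mm (vertical).
Torsion M = P·e = 66.3×10³ × 290 = 19227000 N·mm.
Critical point at (x, y) = (50, 82.5) from centroid. f_tx = M·y/J = 1008 N/mm; f_ty = M·x/J = 610.9 N/mm.
Resultant f_max = √[f_tx² + (f_v + f_ty)²] = √[1008² + (200.9 + 610.9)²] = 1294 N/mm.
Capacity per unit length: φr_n = 0.75 × 0.6 × 430 × (0.707 × 10) = 1368 N/mm.
1294 ≤ 1368 → adequate.

f_max ≈ 1290 N/mm; adequate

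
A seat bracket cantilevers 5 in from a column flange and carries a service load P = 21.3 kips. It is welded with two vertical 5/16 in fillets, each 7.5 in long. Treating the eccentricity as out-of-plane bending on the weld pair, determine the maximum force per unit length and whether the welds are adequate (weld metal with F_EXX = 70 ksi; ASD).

L_w = 2 × 7.5 = 15 in; section modulus (unit throat) S = 2 × L²/6 = 18.75 in².
Direct shear f_v = P/L_w = 21.3/15 = 1.42 kip/in.
Moment M = P × e = 21.3 × 5 = 106.5 kip·in; bending f_b = M/S = 5.68 kip/in.
f_max = √(f_v² + f_b²) = √(1.42² + 5.68²) = 5.855 kip/in.
r_n/Ω = (1/2.0) × 0.6 × 70 × (0.707 × 0.3125) = 4.64 kip/in → NOT adequate.

f_max ≈ 5.85 kip/in; NOT adequate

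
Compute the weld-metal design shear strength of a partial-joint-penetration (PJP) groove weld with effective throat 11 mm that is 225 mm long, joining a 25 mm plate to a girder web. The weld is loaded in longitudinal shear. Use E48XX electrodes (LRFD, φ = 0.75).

φR_n ≈ 535 kN

E48XX → F_EXX = 480 MPa.
Effective throat (given) t_e = 11 mm.
A_we = 11 × 225 = 2475 mm².
F_nw = 0.6 F_EXX = 288 MPa.
φR_n = 0.75 × 288 × 2475 × 10⁻³ = 534.6 kN.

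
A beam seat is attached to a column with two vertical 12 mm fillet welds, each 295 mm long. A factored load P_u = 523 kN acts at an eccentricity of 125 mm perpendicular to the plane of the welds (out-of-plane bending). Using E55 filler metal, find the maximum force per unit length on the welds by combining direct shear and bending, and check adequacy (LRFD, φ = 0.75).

E55XX → F_EXX = 550 MPa.
L_w = 2 × 295 = 590 mm; section modulus (unit throat) S = 2 × L²/6 = 29010 mm².
Direct shear f_v = P/L_w = 523×10³/590 = 886.4 N/mm.
Moment M = P × e = 523×10³ × 125 = 65375000 N·mm; bending f_b = M/S = 2254 N/mm.
f_max = √(f_v² + f_b²) = √(886.4² + 2254²) = 2422 N/mm.
φr_n = 0.75 × 0.6 × 550 × (0.707 × 12) = 2100 N/mm → NOT adequate.

f_max ≈ 2420 N/mm; NOT adequate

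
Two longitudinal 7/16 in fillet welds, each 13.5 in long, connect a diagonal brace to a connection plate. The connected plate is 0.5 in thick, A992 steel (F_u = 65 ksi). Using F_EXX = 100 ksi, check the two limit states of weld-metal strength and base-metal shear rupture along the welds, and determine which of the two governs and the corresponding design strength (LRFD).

t_e = 0.707 × 0.4375 = 0.3093 in; L = 27 in.
Weld metal: φR_n = 0.75 × 0.6 × 100 × 0.3093 × 27 = 375.8 kip.
Base metal (shear rupture): φR_n = 0.75 × 0.6 × 65 × 0.5 × 27 = 394.9 kip.
Governing: weld metal.

φR_n ≈ 376 kip (weld metal governs)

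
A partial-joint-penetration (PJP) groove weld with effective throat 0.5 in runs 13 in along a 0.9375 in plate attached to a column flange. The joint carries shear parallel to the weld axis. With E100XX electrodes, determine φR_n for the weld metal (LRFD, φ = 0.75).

E100XX → F_EXX = 100 ksi.
Effective throat (given) t_e = 0.5 in.
A_we = 0.5 × 13 = 6.5 in².
F_nw = 0.6 F_EXX = 60 ksi.
φR_n = 0.75 × 60 × 6.5 = 292.5 kips.

φR_n ≈ 292 kips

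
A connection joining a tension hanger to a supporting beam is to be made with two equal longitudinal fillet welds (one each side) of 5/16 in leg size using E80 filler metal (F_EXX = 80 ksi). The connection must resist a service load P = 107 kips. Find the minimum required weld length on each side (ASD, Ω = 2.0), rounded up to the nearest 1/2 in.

Throat t_e = 0.707 × 0.3125 = 0.2209 in.
r_n/Ω = (0.6 × 80 × 0.2209) / 2.0 = 5.302 kip/in.
L_req = P / (r_n/Ω) = 107 / 5.302 = 20.18 in total.
Per side: 20.18 / 2 = 10.09 in.
Round up → use L = 10.5 in on each side.

L = 10.5 in on each side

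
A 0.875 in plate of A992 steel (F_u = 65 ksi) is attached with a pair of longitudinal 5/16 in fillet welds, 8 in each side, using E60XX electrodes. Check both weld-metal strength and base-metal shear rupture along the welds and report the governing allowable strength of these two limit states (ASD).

E60XX → F_EXX = 60 ksi.
t_e = 0.707 × 0.3125 = 0.2209 in; L = 16 in.
Weld metal: R_n/Ω = (1/2.0) × 0.6 × 60 × 0.2209 × 16 = 63.63 kips.
Base metal (shear rupture): R_n/Ω = (1/2.0) × 0.6 × 65 × 0.875 × 16 = 273 kips.
Governing: weld metal.

R_n/Ω ≈ 63.6 kips (weld metal governs)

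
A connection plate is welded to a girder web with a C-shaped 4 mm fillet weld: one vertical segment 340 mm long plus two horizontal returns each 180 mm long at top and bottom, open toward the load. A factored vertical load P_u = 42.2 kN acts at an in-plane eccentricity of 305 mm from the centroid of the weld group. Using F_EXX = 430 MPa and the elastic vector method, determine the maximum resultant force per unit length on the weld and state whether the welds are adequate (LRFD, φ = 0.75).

f_max ≈ 216 N/mm; adequate

Total weld length L_w = 700 mm. Treat welds as unit-width lines.
Centroid: x̄ = 2×180×90 / 700 = 46.29 mm from the vertical weld.
Polar moment about centroid: J = I_x + I_y = [340³/12 + 2×180×170²] + [340×46.29² + 2(180³/12 + 180×43.71²)] = 16070000 mm³.
Direct shear f_v = P/L_w = 42.2×10³ / 700 = 60.29 N/mm (vertical).
Torsion M = P·e = 42.2×10³ × 305 = 12871000 N·mm.
Critical point at (x, y) = (133.7, 170) from centroid. f_tx = M·y/J = 136.2 N/mm; f_ty = M·x/J = 107.1 N/mm.
Resultant f_max = √[f_tx² + (f_v + f_ty)²] = √[136.2² + (60.29 + 107.1)²] = 215.8 N/mm.
Capacity per unit length: φr_n = 0.75 × 0.6 × 430 × (0.707 × 4) = 547.2 N/mm.
215.8 ≤ 547.2 → adequate.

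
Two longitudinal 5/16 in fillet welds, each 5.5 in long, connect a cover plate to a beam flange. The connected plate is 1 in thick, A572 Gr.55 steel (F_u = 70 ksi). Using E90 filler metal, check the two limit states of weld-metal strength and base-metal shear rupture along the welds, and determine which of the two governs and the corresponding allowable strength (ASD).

R_n/Ω ≈ 65.6 kips (weld metal governs)

E90XX → F_EXX = 90 ksi.
t_e = 0.707 × 0.3125 = 0.2209 in; L = 11 in.
Weld metal: R_n/Ω = (1/2.0) × 0.6 × 90 × 0.2209 × 11 = 65.62 kips.
Base metal (shear rupture): R_n/Ω = (1/2.0) × 0.6 × 70 × 1 × 11 = 231 kips.
Governing: weld metal.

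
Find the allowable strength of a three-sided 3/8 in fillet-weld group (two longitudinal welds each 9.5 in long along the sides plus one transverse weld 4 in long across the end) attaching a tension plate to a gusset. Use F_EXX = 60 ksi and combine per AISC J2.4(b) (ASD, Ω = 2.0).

R_n/Ω ≈ 110 kips

t_e = 0.707 × 0.375 = 0.2651 in.
R_nwl = 0.6 × 60 × 0.2651 × 19 = 181.3 kips (longitudinal, 2 welds).
R_nwt = 0.6 × 60 × 0.2651 × 4 = 38.18 kips (transverse, base value).
(i) R_nwl + R_nwt = 219.5 kips; (ii) 0.85 R_nwl + 1.5 R_nwt = 211.4 kips.
R_n = max = 219.5 kips [governs: (i)]; R_n/Ω = 109.8 kips.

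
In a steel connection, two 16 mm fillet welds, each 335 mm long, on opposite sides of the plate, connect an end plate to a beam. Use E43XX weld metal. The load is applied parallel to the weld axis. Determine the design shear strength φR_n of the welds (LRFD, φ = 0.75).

E43XX → F_EXX = 430 MPa.
Effective throat t_e = 0.707 × 16 = 11.31 mm.
Total length L = 670 mm; A_we = 11.31 × 670 = 7579 mm².
F_nw = 0.6 F_EXX = 0.6 × 430 = 258 MPa.
φR_n = 0.75 × 258 × 7579 × 10⁻³ = 1467 kN.

φR_n ≈ 1470 kN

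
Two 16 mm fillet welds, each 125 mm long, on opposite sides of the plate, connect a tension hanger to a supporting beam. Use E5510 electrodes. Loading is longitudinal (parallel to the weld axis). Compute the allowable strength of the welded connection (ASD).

E55XX → F_EXX = 550 MPa.
Effective throat t_e = 0.707 × 16 = 11.31 mm.
Total length L = 250 mm; A_we = 11.31 × 250 = 2828 mm².
F_nw = 0.6 F_EXX = 0.6 × 550 = 330 MPa.
R_n = 330 × 2828 × 10⁻³ = 933.2 kN; R_n/Ω = 933.2/2.0 = 466.6 kN.

R_n/Ω ≈ 467 kN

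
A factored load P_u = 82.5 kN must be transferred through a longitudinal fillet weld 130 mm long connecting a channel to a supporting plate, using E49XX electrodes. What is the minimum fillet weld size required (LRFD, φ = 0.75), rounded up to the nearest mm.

w = 5 mm

E49XX → F_EXX = 490 MPa.
Total weld length L = 130 mm.
Required throat t_e = P_u / (φ × 0.6 F_EXX × L) = 82.5 / (0.75 × 0.6 × 490 × 130 × 10⁻³) = 2.878 mm.
Required leg w = t_e / 0.707 = 4.071 mm → use 5 mm.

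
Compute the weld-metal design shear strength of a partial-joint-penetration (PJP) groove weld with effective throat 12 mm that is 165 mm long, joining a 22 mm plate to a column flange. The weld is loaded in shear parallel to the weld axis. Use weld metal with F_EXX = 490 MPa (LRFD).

φR_n ≈ 437 kN

Effective throat (given) t_e = 12 mm.
A_we = 12 × 165 = 1980 mm².
F_nw = 0.6 F_EXX = 294 MPa.
φR_n = 0.75 × 294 × 1980 × 10⁻³ = 436.6 kN.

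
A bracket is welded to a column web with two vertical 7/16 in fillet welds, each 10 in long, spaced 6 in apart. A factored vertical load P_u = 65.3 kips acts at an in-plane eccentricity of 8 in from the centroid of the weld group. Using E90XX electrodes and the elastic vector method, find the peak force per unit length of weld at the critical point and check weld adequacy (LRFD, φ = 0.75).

E90XX → F_EXX = 90 ksi.
Total weld length L_w = 20 in. Treat welds as unit-width lines.
Polar moment about centroid: J = 2[d³/12 + d(b/2)²] = 2[10³/12 + 10×3²] = 346.7 in³.
Direct shear f_v = P/L_w = 65.3 / 20 = 3.265 kip/in (vertical).
Torsion M = P·e = 65.3 × 8 = 522.4 kip·in.
Critical point at (x, y) = (3, 5) from centroid. f_tx = M·y/J = 7.535 kip/in; f_ty = M·x/J = 4.521 kip/in.
Resultant f_max = √[f_tx² + (f_v + f_ty)²] = √[7.535² + (3.265 + 4.521)²] = 10.83 kip/in.
Capacity per unit length: φr_n = 0.75 × 0.6 × 90 × (0.707 × 0.4375) = 12.53 kip/in.
10.83 ≤ 12.53 → adequate.

f_max ≈ 10.8 kip/in; adequate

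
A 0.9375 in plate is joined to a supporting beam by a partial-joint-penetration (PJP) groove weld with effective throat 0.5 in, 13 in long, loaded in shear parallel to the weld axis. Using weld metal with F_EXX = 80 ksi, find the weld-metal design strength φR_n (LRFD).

φR_n ≈ 234 kip

Effective throat (given) t_e = 0.5 in.
A_we = 0.5 × 13 = 6.5 in².
F_nw = 0.6 F_EXX = 48 ksi.
φR_n = 0.75 × 48 × 6.5 = 234 kip.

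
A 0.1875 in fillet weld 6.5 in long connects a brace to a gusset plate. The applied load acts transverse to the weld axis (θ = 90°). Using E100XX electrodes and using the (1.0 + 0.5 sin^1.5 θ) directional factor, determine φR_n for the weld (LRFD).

φR_n ≈ 58.2 kips

E100XX → F_EXX = 100 ksi.
t_e = 0.707 × 0.1875 = 0.1326 in; A_we = 0.1326 × 6.5 = 0.8617 in².
Directional factor: 1.0 + 0.5 sin^1.5(90°) = 1.5.
F_nw = 0.6 × 100 × 1.5 = 90 ksi.
φR_n = 0.75 × 90 × 0.8617 = 58.16 kips.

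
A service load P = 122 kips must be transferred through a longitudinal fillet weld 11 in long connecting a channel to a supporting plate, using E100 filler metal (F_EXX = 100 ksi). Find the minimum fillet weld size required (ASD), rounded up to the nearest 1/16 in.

Total weld length L = 11 in.
Required throat t_e = P × Ω / (0.6 F_EXX × L) = 122 × 2.0 / (0.6 × 100 × 11) = 0.3697 in.
Required leg w = t_e / 0.707 = 0.5229 in → use 9/16 in.

w = 9/16 in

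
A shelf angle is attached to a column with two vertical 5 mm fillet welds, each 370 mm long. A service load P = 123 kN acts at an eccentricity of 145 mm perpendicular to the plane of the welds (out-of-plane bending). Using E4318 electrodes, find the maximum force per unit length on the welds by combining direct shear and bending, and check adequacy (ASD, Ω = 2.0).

E43XX → F_EXX = 430 MPa.
L_w = 2 × 370 = 740 mm; section modulus (unit throat) S = 2 × L²/6 = 45630 mm².
Direct shear f_v = P/L_w = 123×10³/740 = 166.2 N/mm.
Moment M = P × e = 123×10³ × 145 = 17835000 N·mm; bending f_b = M/S = 390.8 N/mm.
f_max = √(f_v² + f_b²) = √(166.2² + 390.8²) = 424.7 N/mm.
r_n/Ω = (1/2.0) × 0.6 × 430 × (0.707 × 5) = 456 N/mm → adequate.

f_max ≈ 425 N/mm; adequate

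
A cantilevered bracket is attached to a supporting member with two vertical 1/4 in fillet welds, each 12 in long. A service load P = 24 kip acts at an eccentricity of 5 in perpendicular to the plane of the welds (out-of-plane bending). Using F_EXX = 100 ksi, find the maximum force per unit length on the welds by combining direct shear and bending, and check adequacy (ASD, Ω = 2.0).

f_max ≈ 2.69 kip/in; adequate

L_w = 2 × 12 = 24 in; section modulus (unit throat) S = 2 × L²/6 = 48 in².
Direct shear f_v = P/L_w = 24/24 = 1 kip/in.
Moment M = P × e = 24 × 5 = 120 kip·in; bending f_b = M/S = 2.5 kip/in.
f_max = √(f_v² + f_b²) = √(1² + 2.5²) = 2.693 kip/in.
r_n/Ω = (1/2.0) × 0.6 × 100 × (0.707 × 0.25) = 5.302 kip/in → adequate.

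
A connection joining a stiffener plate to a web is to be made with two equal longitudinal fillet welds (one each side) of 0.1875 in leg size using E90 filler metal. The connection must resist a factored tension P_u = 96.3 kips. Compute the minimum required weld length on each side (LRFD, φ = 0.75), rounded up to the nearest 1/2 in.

L = 9 in on each side

E90XX → F_EXX = 90 ksi.
Throat t_e = 0.707 × 0.1875 = 0.1326 in.
φr_n = 0.75 × 0.6 × 90 × 0.1326 = 5.369 kips/in.
L_req = P_u / φr_n = 96.3 / 5.369 = 17.94 in total.
Per side: 17.94 / 2 = 8.969 in.
Round up → use L = 9 in on each side.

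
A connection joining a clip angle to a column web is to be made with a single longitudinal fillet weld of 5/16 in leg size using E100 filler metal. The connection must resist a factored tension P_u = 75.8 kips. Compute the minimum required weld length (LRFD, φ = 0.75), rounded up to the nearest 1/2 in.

E100XX → F_EXX = 100 ksi.
Throat t_e = 0.707 × 0.3125 = 0.2209 in.
φr_n = 0.75 × 0.6 × 100 × 0.2209 = 9.942 kips/in.
L_req = P_u / φr_n = 75.8 / 9.942 = 7.624 in total.
Round up → use L = 8 in.

L = 8 in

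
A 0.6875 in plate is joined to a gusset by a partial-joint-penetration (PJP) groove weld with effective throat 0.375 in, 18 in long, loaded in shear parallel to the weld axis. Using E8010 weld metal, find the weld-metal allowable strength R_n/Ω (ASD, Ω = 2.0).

E80XX → F_EXX = 80 ksi.
Effective throat (given) t_e = 0.375 in.
A_we = 0.375 × 18 = 6.75 in².
F_nw = 0.6 F_EXX = 48 ksi.
R_n/Ω = (48 × 6.75) / 2.0 = 162 kips.

R_n/Ω ≈ 162 kips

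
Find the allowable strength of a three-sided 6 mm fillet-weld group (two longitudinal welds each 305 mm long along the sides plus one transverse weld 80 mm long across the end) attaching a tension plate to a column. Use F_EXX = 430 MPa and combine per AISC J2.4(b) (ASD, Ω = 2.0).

t_e = 0.707 × 6 = 4.242 mm.
R_nwl = 0.6 × 430 × 4.242 × 610 × 10⁻³ = 667.6 kN (longitudinal, 2 welds).
R_nwt = 0.6 × 430 × 4.242 × 80 × 10⁻³ = 87.55 kN (transverse, base value).
(i) R_nwl + R_nwt = 755.2 kN; (ii) 0.85 R_nwl + 1.5 R_nwt = 698.8 kN.
R_n = max = 755.2 kN [governs: (i)]; R_n/Ω = 377.6 kN.

R_n/Ω ≈ 378 kN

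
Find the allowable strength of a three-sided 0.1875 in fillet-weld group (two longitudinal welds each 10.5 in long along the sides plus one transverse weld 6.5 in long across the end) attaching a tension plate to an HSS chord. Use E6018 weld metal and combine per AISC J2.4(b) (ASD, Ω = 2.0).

E60XX → F_EXX = 60 ksi.
t_e = 0.707 × 0.1875 = 0.1326 in.
R_nwl = 0.6 × 60 × 0.1326 × 21 = 100.2 kip (longitudinal, 2 welds).
R_nwt = 0.6 × 60 × 0.1326 × 6.5 = 31.02 kip (transverse, base value).
(i) R_nwl + R_nwt = 131.2 kip; (ii) 0.85 R_nwl + 1.5 R_nwt = 131.7 kip.
R_n = max = 131.7 kip [governs: (ii)]; R_n/Ω = 65.86 kip.

R_n/Ω ≈ 65.9 kip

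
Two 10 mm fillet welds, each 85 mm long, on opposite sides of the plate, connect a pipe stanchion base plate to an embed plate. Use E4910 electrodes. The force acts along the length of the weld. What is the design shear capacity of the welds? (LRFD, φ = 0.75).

E49XX → F_EXX = 490 MPa.
Effective throat t_e = 0.707 × 10 = 7.07 mm.
Total length L = 170 mm; A_we = 7.07 × 170 = 1202 mm².
F_nw = 0.6 F_EXX = 0.6 × 490 = 294 MPa.
φR_n = 0.75 × 294 × 1202 × 10⁻³ = 265 kN.

φR_n ≈ 265 kN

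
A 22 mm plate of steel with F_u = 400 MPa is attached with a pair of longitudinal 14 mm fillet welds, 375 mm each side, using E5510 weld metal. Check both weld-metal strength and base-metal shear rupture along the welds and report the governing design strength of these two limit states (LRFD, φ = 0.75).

E55XX → F_EXX = 550 MPa.
t_e = 0.707 × 14 = 9.898 mm; L = 750 mm.
Weld metal: φR_n = 0.75 × 0.6 × 550 × 9.898 × 750 × 10⁻³ = 1837 kN.
Base metal (shear rupture): φR_n = 0.75 × 0.6 × 400 × 22 × 750 × 10⁻³ = 2970 kN.
Governing: weld metal.

φR_n ≈ 1840 kN (weld metal governs)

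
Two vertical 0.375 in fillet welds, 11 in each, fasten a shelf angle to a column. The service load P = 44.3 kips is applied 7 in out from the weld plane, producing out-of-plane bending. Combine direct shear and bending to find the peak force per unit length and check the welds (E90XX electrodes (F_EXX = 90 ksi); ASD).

f_max ≈ 7.95 kip/in; NOT adequate

L_w = 2 × 11 = 22 in; section modulus (unit throat) S = 2 × L²/6 = 40.33 in².
Direct shear f_v = P/L_w = 44.3/22 = 2.014 kip/in.
Moment M = P × e = 44.3 × 7 = 310.1 kip·in; bending f_b = M/S = 7.688 kip/in.
f_max = √(f_v² + f_b²) = √(2.014² + 7.688²) = 7.948 kip/in.
r_n/Ω = (1/2.0) × 0.6 × 90 × (0.707 × 0.375) = 7.158 kip/in → NOT adequate.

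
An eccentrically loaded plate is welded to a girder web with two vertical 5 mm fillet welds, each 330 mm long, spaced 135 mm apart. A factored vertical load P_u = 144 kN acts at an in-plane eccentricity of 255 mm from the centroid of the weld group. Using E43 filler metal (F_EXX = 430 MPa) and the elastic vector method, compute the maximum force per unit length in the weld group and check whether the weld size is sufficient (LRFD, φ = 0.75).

f_max ≈ 835 N/mm; NOT adequate

Total weld length L_w = 660 mm. Treat welds as unit-width lines.
Polar moment about centroid: J = 2[d³/12 + d(b/2)²] = 2[330³/12 + 330×67.5²] = 8997000 mm³.
Direct shear f_v = P/L_w = 144×10³ / 660 = 218.2 N/mm (vertical).
Torsion M = P·e = 144×10³ × 255 = 36720000 N·mm.
Critical point at (x, y) = (67.5, 165) from centroid. f_tx = M·y/J = 673.5 N/mm; f_ty = M·x/J = 275.5 N/mm.
Resultant f_max = √[f_tx² + (f_v + f_ty)²] = √[673.5² + (218.2 + 275.5)²] = 835 N/mm.
Capacity per unit length: φr_n = 0.75 × 0.6 × 430 × (0.707 × 5) = 684 N/mm.
835 > 684 → NOT adequate.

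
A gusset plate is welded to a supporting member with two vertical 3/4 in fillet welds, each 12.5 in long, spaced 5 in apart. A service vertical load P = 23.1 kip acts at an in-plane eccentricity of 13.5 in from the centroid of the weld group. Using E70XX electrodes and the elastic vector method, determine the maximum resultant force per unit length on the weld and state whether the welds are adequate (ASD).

f_max ≈ 4.78 kip/in; adequate

E70XX → F_EXX = 70 ksi.
Total weld length L_w = 25 in. Treat welds as unit-width lines.
Polar moment about centroid: J = 2[d³/12 + d(b/2)²] = 2[12.5³/12 + 12.5×2.5²] = 481.8 in³.
Direct shear f_v = P/L_w = 23.1 / 25 = 0.924 kip/in (vertical).
Torsion M = P·e = 23.1 × 13.5 = 311.85 kip·in.
Critical point at (x, y) = (2.5, 6.25) from centroid. f_tx = M·y/J = 4.046 kip/in; f_ty = M·x/J = 1.618 kip/in.
Resultant f_max = √[f_tx² + (f_v + f_ty)²] = √[4.046² + (0.924 + 1.618)²] = 4.778 kip/in.
Capacity per unit length: r_n/Ω = (1/2.0) × 0.6 × 70 × (0.707 × 0.75) = 11.14 kip/in.
4.778 ≤ 11.14 → adequate.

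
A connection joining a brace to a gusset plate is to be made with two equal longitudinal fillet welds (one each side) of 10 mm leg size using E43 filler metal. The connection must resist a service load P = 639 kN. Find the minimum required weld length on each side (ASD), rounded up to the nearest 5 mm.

E43XX → F_EXX = 430 MPa.
Throat t_e = 0.707 × 10 = 7.07 mm.
r_n/Ω = (0.6 × 430 × 7.07) / 2.0 = 912 N/mm = 0.912 kN/mm.
L_req = P / (r_n/Ω) = 639 / 0.912 = 700.6 mm total.
Per side: 700.6 / 2 = 350.3 mm.
Round up → use L = 355 mm on each side.

L = 355 mm on each side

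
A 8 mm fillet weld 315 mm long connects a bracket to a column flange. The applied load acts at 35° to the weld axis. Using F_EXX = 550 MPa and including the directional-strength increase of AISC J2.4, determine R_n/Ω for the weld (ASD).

t_e = 0.707 × 8 = 5.656 mm; A_we = 5.656 × 315 = 1782 mm².
Directional factor: 1.0 + 0.5 sin^1.5(35°) = 1.217.
F_nw = 0.6 × 550 × 1.217 = 401.7 MPa.
R_n/Ω = (401.7 × 1782) / 2.0 × 10⁻³ = 357.8 kN.

R_n/Ω ≈ 358 kN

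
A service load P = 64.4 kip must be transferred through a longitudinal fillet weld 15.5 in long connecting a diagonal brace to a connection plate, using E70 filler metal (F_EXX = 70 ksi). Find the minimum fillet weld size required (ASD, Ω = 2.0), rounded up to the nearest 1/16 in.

Total weld length L = 15.5 in.
Required throat t_e = P × Ω / (0.6 F_EXX × L) = 64.4 × 2.0 / (0.6 × 70 × 15.5) = 0.1978 in.
Required leg w = t_e / 0.707 = 0.2798 in → use 5/16 in.

w = 5/16 in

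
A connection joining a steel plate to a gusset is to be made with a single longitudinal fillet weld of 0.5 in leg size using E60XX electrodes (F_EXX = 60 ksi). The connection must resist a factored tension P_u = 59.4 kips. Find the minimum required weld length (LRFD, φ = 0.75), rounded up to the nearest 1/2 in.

L = 6.5 in

Throat t_e = 0.707 × 0.5 = 0.3535 in.
φr_n = 0.75 × 0.6 × 60 × 0.3535 = 9.544 kips/in.
L_req = P_u / φr_n = 59.4 / 9.544 = 6.223 in total.
Round up → use L = 6.5 in.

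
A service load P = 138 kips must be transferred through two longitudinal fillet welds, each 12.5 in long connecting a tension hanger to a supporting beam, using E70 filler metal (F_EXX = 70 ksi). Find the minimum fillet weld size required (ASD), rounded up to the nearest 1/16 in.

Total weld length L = 25 in.
Required throat t_e = P × Ω / (0.6 F_EXX × L) = 138 × 2.0 / (0.6 × 70 × 25) = 0.2629 in.
Required leg w = t_e / 0.707 = 0.3718 in → use 3/8 in.

w = 3/8 in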